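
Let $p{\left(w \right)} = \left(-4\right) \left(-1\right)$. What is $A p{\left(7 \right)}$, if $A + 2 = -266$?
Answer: $-1072$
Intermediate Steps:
$p{\left(w \right)} = 4$
$A = -268$ ($A = -2 - 266 = -268$)
$A p{\left(7 \right)} = \left(-268\right) 4 = -1072$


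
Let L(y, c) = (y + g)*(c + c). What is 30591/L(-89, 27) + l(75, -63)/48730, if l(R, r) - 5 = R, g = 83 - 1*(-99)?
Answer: 5522597/906378 ≈ 6.0930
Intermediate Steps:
g = 182 (g = 83 + 99 = 182)
l(R, r) = 5 + R
L(y, c) = 2*c*(182 + y) (L(y, c) = (y + 182)*(c + c) = (182 + y)*(2*c) = 2*c*(182 + y))
30591/L(-89, 27) + l(75, -63)/48730 = 30591/((2*27*(182 - 89))) + (5 + 75)/48730 = 30591/((2*27*93)) + 80*(1/48730) = 30591/5022 + 8/4873 = 30591*(1/5022) + 8/4873 = 1133/186 + 8/4873 = 5522597/906378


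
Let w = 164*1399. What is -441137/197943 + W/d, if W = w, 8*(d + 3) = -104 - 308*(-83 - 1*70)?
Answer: 85647581683/2325632307 ≈ 36.828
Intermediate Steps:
d = 11749/2 (d = -3 + (-104 - 308*(-83 - 1*70))/8 = -3 + (-104 - 308*(-83 - 70))/8 = -3 + (-104 - 308*(-153))/8 = -3 + (-104 + 47124)/8 = -3 + (⅛)*47020 = -3 + 11755/2 = 11749/2 ≈ 5874.5)
w = 229436
W = 229436
-441137/197943 + W/d = -441137/197943 + 229436/(11749/2) = -441137*1/197943 + 229436*(2/11749) = -441137/197943 + 458872/11749 = 85647581683/2325632307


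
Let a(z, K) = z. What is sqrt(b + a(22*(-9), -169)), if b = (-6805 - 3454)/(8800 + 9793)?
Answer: I*sqrt(68639276089)/18593 ≈ 14.091*I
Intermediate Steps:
b = -10259/18593 ≈ -0.55177
sqrt(b + a(22*(-9), -169)) = sqrt(-10259/18593 + 22*(-9)) = sqrt(-10259/18593 - 198) = sqrt(-3691673/18593) = I*sqrt(68639276089)/18593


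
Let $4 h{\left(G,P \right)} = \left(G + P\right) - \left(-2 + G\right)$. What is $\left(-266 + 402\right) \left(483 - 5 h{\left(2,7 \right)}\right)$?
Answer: $64158$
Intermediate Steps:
$h{\left(G,P \right)} = \frac{1}{2} + \frac{P}{4}$ ($h{\left(G,P \right)} = \frac{\left(G + P\right) - \left(-2 + G\right)}{4} = \frac{2 + P}{4} = \frac{1}{2} + \frac{P}{4}$)
$\left(-266 + 402\right) \left(483 - 5 h{\left(2,7 \right)}\right) = \left(-266 + 402\right) \left(483 - 5 \left(\frac{1}{2} + \frac{1}{4} \cdot 7\right)\right) = 136 \left(483 - 5 \left(\frac{1}{2} + \frac{7}{4}\right)\right) = 136 \left(483 - \frac{45}{4}\right) = 136 \cdot \frac{1887}{4} = 64158$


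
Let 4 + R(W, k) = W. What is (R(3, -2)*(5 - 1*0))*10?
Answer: -50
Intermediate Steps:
R(W, k) = -4 + W
(R(3, -2)*(5 - 1*0))*10 = ((-4 + 3)*(5 - 1*0))*10 = -(5 + 0)*10 = -1*5*10 = -5*10 = -50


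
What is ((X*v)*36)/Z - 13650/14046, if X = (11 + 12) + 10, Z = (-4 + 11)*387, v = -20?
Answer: -6865015/704641 ≈ -9.7426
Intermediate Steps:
Z = 2709 (Z = 7*387 = 2709)
X = 33 (X = 23 + 10 = 33)
((X*v)*36)/Z - 13650/14046 = ((33*(-20))*36)/2709 - 13650/14046 = -660*36*(1/2709) - 13650*1/14046 = -23760*1/2709 - 2275/2341 = -2640/301 - 2275/2341 = -6865015/704641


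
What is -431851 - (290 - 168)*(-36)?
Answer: -427459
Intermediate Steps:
-431851 - (290 - 168)*(-36) = -431851 - 122*(-36) = -431851 - 1*(-4392) = -431851 + 4392 = -427459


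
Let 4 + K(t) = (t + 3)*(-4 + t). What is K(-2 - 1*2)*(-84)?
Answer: -336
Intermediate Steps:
K(t) = -4 + (-4 + t)*(3 + t) (K(t) = -4 + (t + 3)*(-4 + t) = -4 + (3 + t)*(-4 + t) = -4 + (-4 + t)*(3 + t))
K(-2 - 1*2)*(-84) = (-16 + (-2 - 1*2)² - (-2 - 1*2))*(-84) = (-16 + (-2 - 2)² - (-2 - 2))*(-84) = (-16 + (-4)² - 1*(-4))*(-84) = (-16 + 16 + 4)*(-84) = 4*(-84) = -336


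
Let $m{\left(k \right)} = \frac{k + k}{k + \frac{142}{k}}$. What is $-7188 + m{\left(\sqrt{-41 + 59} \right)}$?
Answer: $- \frac{287511}{40} \approx -7187.8$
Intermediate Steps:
$m{\left(k \right)} = \frac{2 k}{k + \frac{142}{k}}$
$-7188 + m{\left(\sqrt{-41 + 59} \right)} = -7188 + \frac{2 \left(\sqrt{-41 + 59}\right)^{2}}{142 + \left(\sqrt{-41 + 59}\right)^{2}} = -7188 + \frac{2 \left(\sqrt{18}\right)^{2}}{142 + \left(\sqrt{18}\right)^{2}} = -7188 + \frac{2 \left(3 \sqrt{2}\right)^{2}}{142 + \left(3 \sqrt{2}\right)^{2}} = -7188 + 2 \cdot 18 \frac{1}{142 + 18} = -7188 + 2 \cdot 18 \cdot \frac{1}{160} = -7188 + \frac{9}{40} = - \frac{287511}{40}$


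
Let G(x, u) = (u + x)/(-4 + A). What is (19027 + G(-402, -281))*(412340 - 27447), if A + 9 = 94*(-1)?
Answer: 783862306796/107 ≈ 7.3258e+9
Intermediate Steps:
A = -103 (A = -9 + 94*(-1) = -9 - 94 = -103)
G(x, u) = -u/107 - x/107 (G(x, u) = (u + x)/(-4 - 103) = (u + x)/(-107) = (u + x)*(-1/107) = -u/107 - x/107)
(19027 + G(-402, -281))*(412340 - 27447) = (19027 + (-1/107*(-281) - 1/107*(-402)))*(412340 - 27447) = (19027 + (281/107 + 402/107))*384893 = (19027 + 683/107)*384893 = (2036572/107)*384893 = 783862306796/107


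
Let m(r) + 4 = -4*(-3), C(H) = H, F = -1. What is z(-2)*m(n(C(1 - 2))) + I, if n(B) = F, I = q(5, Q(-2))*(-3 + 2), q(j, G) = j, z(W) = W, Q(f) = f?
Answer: -21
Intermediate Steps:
I = -5 (I = 5*(-3 + 2) = 5*(-1) = -5)
n(B) = -1
m(r) = 8 (m(r) = -4 - 4*(-3) = -4 + 12 = 8)
z(-2)*m(n(C(1 - 2))) + I = -2*8 - 5 = -16 - 5 = -21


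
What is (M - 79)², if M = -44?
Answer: 15129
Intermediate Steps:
(M - 79)² = (-44 - 79)² = (-123)² = 15129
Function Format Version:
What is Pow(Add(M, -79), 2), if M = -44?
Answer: 15129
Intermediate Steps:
Pow(Add(M, -79), 2) = Pow(Add(-44, -79), 2) = Pow(-123, 2) = 15129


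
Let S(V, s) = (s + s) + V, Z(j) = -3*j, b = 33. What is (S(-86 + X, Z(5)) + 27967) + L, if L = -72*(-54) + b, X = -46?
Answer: 31726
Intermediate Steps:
S(V, s) = V + 2*s (S(V, s) = 2*s + V = V + 2*s)
L = 3921 (L = -72*(-54) + 33 = 3888 + 33 = 3921)
(S(-86 + X, Z(5)) + 27967) + L = (((-86 - 46) + 2*(-3*5)) + 27967) + 3921 = ((-132 + 2*(-15)) + 27967) + 3921 = ((-132 - 30) + 27967) + 3921 = (-162 + 27967) + 3921 = 27805 + 3921 = 31726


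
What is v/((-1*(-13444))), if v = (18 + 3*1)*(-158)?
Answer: -1659/6722 ≈ -0.24680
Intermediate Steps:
v = -3318 (v = (18 + 3)*(-158) = 21*(-158) = -3318)
v/((-1*(-13444))) = -3318/((-1*(-13444))) = -3318/13444 = -3318*1/13444 = -1659/6722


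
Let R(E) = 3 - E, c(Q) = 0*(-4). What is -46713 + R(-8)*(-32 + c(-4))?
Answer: -47065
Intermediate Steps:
c(Q) = 0
-46713 + R(-8)*(-32 + c(-4)) = -46713 + (3 - 1*(-8))*(-32 + 0) = -46713 + (3 + 8)*(-32) = -46713 + 11*(-32) = -46713 - 352 = -47065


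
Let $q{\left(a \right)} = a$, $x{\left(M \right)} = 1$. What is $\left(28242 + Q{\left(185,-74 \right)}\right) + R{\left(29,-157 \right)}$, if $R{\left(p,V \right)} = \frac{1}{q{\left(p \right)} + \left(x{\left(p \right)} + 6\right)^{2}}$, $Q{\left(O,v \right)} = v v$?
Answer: $\frac{2630005}{78} \approx 33718.0$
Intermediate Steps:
$Q{\left(O,v \right)} = v^{2}$
$R{\left(p,V \right)} = \frac{1}{49 + p}$ ($R{\left(p,V \right)} = \frac{1}{p + \left(1 + 6\right)^{2}} = \frac{1}{p + 7^{2}} = \frac{1}{p + 49} = \frac{1}{49 + p}$)
$\left(28242 + Q{\left(185,-74 \right)}\right) + R{\left(29,-157 \right)} = \left(28242 + \left(-74\right)^{2}\right) + \frac{1}{49 + 29} = \left(28242 + 5476\right) + \frac{1}{78} = 33718 + \frac{1}{78} = \frac{2630005}{78}$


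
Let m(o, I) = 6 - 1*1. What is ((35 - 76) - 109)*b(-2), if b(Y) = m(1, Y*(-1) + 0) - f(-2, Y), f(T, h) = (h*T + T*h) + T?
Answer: 150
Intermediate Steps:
m(o, I) = 5 (m(o, I) = 6 - 1 = 5)
f(T, h) = T + 2*T*h (f(T, h) = (T*h + T*h) + T = 2*T*h + T = T + 2*T*h)
b(Y) = 7 + 4*Y (b(Y) = 5 - (-2)*(1 + 2*Y) = 5 - (-2 - 4*Y) = 5 + (2 + 4*Y) = 7 + 4*Y)
((35 - 76) - 109)*b(-2) = ((35 - 76) - 109)*(7 + 4*(-2)) = (-41 - 109)*(7 - 8) = -150*(-1) = 150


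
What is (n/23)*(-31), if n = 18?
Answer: -558/23 ≈ -24.261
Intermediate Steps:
(n/23)*(-31) = (18/23)*(-31) = -558/23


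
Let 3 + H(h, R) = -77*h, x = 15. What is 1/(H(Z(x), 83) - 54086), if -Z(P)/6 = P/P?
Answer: -1/53627 ≈ -1.8647e-5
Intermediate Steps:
Z(P) = -6 (Z(P) = -6*P/P = -6*1 = -6)
H(h, R) = -3 - 77*h
1/(H(Z(x), 83) - 54086) = 1/((-3 - 77*(-6)) - 54086) = 1/((-3 + 462) - 54086) = 1/(459 - 54086) = 1/(-53627) = -1/53627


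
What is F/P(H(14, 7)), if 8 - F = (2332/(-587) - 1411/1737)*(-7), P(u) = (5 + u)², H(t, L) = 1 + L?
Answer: -25995635/172315611 ≈ -0.15086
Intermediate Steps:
F = -25995635/1019619 (F = 8 - (2332/(-587) - 1411/1737)*(-7) = 8 - (2332*(-1/587) - 1411*1/1737)*(-7) = 8 - (-2332/587 - 1411/1737)*(-7) = 8 - (-4878941)*(-7)/1019619 = 8 - 1*34152587/1019619 = 8 - 34152587/1019619 = -25995635/1019619 ≈ -25.495)
F/P(H(14, 7)) = -25995635/(1019619*(5 + (1 + 7))²) = -25995635/(1019619*(5 + 8)²) = -25995635/(1019619*(13²)) = -25995635/1019619/169 = -25995635/1019619*1/169 = -25995635/172315611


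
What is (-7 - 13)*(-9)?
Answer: 180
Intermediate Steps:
(-7 - 13)*(-9) = -20*(-9) = 180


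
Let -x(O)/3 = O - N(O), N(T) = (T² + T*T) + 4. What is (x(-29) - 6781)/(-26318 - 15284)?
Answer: 818/20801 ≈ 0.039325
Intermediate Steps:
N(T) = 4 + 2*T² (N(T) = (T² + T²) + 4 = 2*T² + 4 = 4 + 2*T²)
x(O) = 12 - 3*O + 6*O² (x(O) = -3*(O - (4 + 2*O²)) = -3*(O + (-4 - 2*O²)) = -3*(-4 + O - 2*O²) = 12 - 3*O + 6*O²)
(x(-29) - 6781)/(-26318 - 15284) = ((12 - 3*(-29) + 6*(-29)²) - 6781)/(-26318 - 15284) = ((12 + 87 + 6*841) - 6781)/(-41602) = ((12 + 87 + 5046) - 6781)*(-1/41602) = (5145 - 6781)*(-1/41602) = -1636*(-1/41602) = 818/20801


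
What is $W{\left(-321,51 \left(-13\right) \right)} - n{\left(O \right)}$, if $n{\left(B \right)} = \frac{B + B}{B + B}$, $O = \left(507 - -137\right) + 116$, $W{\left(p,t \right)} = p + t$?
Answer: $-985$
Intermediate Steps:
$O = 760$ ($O = \left(507 + 137\right) + 116 = 644 + 116 = 760$)
$n{\left(B \right)} = 1$ ($n{\left(B \right)} = \frac{2 B}{2 B} = 2 B \frac{1}{2 B} = 1$)
$W{\left(-321,51 \left(-13\right) \right)} - n{\left(O \right)} = \left(-321 + 51 \left(-13\right)\right) - 1 = \left(-321 - 663\right) - 1 = -984 - 1 = -985$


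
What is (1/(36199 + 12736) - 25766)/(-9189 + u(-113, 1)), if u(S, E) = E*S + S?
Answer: 1260859209/460723025 ≈ 2.7367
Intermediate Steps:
u(S, E) = S + E*S
(1/(36199 + 12736) - 25766)/(-9189 + u(-113, 1)) = (1/(36199 + 12736) - 25766)/(-9189 - 113*(1 + 1)) = (1/48935 - 25766)/(-9189 - 113*2) = (1/48935 - 25766)/(-9189 - 226) = -1260859209/48935/(-9415) = -1260859209/48935*(-1/9415) = 1260859209/460723025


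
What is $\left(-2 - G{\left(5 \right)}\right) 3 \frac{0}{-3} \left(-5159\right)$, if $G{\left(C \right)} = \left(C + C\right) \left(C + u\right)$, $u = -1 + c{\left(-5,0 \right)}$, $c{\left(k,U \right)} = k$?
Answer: $0$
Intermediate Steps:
$u = -6$ ($u = -1 - 5 = -6$)
$G{\left(C \right)} = 2 C \left(-6 + C\right)$ ($G{\left(C \right)} = \left(C + C\right) \left(C - 6\right) = 2 C \left(-6 + C\right)$)
$\left(-2 - G{\left(5 \right)}\right) 3 \frac{0}{-3} \left(-5159\right) = \left(-2 - 2 \cdot 5 \left(-6 + 5\right)\right) 3 \frac{0}{-3} \left(-5159\right) = \left(-2 - 2 \cdot 5 \left(-1\right)\right) 3 \cdot 0 \left(- \frac{1}{3}\right) \left(-5159\right) = \left(-2 - -10\right) 3 \cdot 0 \left(-5159\right) = \left(-2 + 10\right) 3 \cdot 0 \left(-5159\right) = 8 \cdot 3 \cdot 0 \left(-5159\right) = 24 \cdot 0 \left(-5159\right) = 0 \left(-5159\right) = 0$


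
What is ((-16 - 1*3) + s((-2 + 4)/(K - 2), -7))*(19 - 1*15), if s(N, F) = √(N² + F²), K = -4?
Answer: -76 + 4*√442/3 ≈ -47.968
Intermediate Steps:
s(N, F) = √(F² + N²)
((-16 - 1*3) + s((-2 + 4)/(K - 2), -7))*(19 - 1*15) = ((-16 - 1*3) + √((-7)² + ((-2 + 4)/(-4 - 2))²))*(19 - 1*15) = ((-16 - 3) + √(49 + (2/(-6))²))*(19 - 15) = (-19 + √(49 + (2*(-⅙))²))*4 = (-19 + √(49 + (-⅓)²))*4 = (-19 + √(49 + ⅑))*4 = (-19 + √(442/9))*4 = (-19 + √442/3)*4 = -76 + 4*√442/3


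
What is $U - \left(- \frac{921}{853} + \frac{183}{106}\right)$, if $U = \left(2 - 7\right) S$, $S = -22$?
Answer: $\frac{9887507}{90418} \approx 109.35$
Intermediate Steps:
$U = 110$ ($U = \left(2 - 7\right) \left(-22\right) = \left(-5\right) \left(-22\right) = 110$)
$U - \left(- \frac{921}{853} + \frac{183}{106}\right) = 110 - \left(- \frac{921}{853} + \frac{183}{106}\right) = 110 - \frac{58473}{90418} = \frac{9887507}{90418}$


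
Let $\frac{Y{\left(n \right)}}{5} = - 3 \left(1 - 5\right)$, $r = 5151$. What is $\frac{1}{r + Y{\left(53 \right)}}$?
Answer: $\frac{1}{5211} \approx 0.0001919$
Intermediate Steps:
$Y{\left(n \right)} = 60$ ($Y{\left(n \right)} = 5 \left(- 3 \left(1 - 5\right)\right) = 5 \left(\left(-3\right) \left(-4\right)\right) = 5 \cdot 12 = 60$)
$\frac{1}{r + Y{\left(53 \right)}} = \frac{1}{5151 + 60} = \frac{1}{5211}$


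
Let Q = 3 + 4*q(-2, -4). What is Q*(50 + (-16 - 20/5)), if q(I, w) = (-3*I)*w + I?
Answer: -3030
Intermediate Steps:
q(I, w) = I - 3*I*w (q(I, w) = -3*I*w + I = I - 3*I*w)
Q = -101 (Q = 3 + 4*(-2*(1 - 3*(-4))) = 3 + 4*(-2*(1 + 12)) = 3 + 4*(-2*13) = 3 + 4*(-26) = 3 - 104 = -101)
Q*(50 + (-16 - 20/5)) = -101*(50 + (-16 - 20/5)) = -101*(50 + (-16 - 1*4)) = -101*(50 + (-16 - 4)) = -101*(50 - 20) = -101*30 = -3030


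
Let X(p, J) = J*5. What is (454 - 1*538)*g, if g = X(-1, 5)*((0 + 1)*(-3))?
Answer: 6300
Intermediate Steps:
X(p, J) = 5*J
g = -75 (g = (5*5)*((0 + 1)*(-3)) = 25*(1*(-3)) = 25*(-3) = -75)
(454 - 1*538)*g = (454 - 1*538)*(-75) = (454 - 538)*(-75) = -84*(-75) = 6300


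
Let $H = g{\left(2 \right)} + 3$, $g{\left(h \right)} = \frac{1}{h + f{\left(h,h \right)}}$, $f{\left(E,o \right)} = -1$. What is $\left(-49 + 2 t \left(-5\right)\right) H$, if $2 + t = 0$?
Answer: $-116$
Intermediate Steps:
$t = -2$ ($t = -2 + 0 = -2$)
$g{\left(h \right)} = \frac{1}{-1 + h}$ ($g{\left(h \right)} = \frac{1}{h - 1} = \frac{1}{-1 + h}$)
$H = 4$ ($H = \frac{1}{-1 + 2} + 3 = 1^{-1} + 3 = 1 + 3 = 4$)
$\left(-49 + 2 t \left(-5\right)\right) H = \left(-49 + 2 \left(-2\right) \left(-5\right)\right) 4 = \left(-49 - -20\right) 4 = \left(-49 + 20\right) 4 = \left(-29\right) 4 = -116$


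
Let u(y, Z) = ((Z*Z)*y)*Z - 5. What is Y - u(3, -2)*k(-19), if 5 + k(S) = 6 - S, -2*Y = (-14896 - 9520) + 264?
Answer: 12656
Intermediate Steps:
Y = 12076 (Y = -((-14896 - 9520) + 264)/2 = -(-24416 + 264)/2 = -½*(-24152) = 12076)
u(y, Z) = -5 + y*Z³ (u(y, Z) = (Z²*y)*Z - 5 = (y*Z²)*Z - 5 = y*Z³ - 5 = -5 + y*Z³)
k(S) = 1 - S (k(S) = -5 + (6 - S) = 1 - S)
Y - u(3, -2)*k(-19) = 12076 - (-5 + 3*(-2)³)*(1 - 1*(-19)) = 12076 - (-5 + 3*(-8))*(1 + 19) = 12076 - (-5 - 24)*20 = 12076 - (-29)*20 = 12076 - 1*(-580) = 12076 + 580 = 12656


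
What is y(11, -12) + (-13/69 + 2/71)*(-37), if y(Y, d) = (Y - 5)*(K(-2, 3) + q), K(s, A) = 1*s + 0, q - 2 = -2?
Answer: -29743/4899 ≈ -6.0712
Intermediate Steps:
q = 0 (q = 2 - 2 = 0)
K(s, A) = s (K(s, A) = s + 0 = s)
y(Y, d) = 10 - 2*Y (y(Y, d) = (Y - 5)*(-2 + 0) = (-5 + Y)*(-2) = 10 - 2*Y)
y(11, -12) + (-13/69 + 2/71)*(-37) = (10 - 2*11) + (-13/69 + 2/71)*(-37) = (10 - 22) + (-13*1/69 + 2*(1/71))*(-37) = -12 + (-13/69 + 2/71)*(-37) = -12 - 785/4899*(-37) = -12 + 29045/4899 = -29743/4899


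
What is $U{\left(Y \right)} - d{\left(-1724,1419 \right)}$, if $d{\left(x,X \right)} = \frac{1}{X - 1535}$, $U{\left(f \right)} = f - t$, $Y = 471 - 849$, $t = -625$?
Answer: $\frac{28653}{116} \approx 247.01$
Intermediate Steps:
$Y = -378$
$U{\left(f \right)} = 625 + f$ ($U{\left(f \right)} = f - -625 = f + 625 = 625 + f$)
$d{\left(x,X \right)} = \frac{1}{-1535 + X}$
$U{\left(Y \right)} - d{\left(-1724,1419 \right)} = \left(625 - 378\right) - \frac{1}{-1535 + 1419} = 247 - \frac{1}{-116} = 247 - - \frac{1}{116} = 247 + \frac{1}{116} = \frac{28653}{116}$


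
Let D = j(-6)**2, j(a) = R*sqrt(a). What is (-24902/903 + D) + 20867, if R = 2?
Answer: 18796327/903 ≈ 20815.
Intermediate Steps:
j(a) = 2*sqrt(a)
D = -24 (D = (2*sqrt(-6))**2 = (2*(I*sqrt(6)))**2 = (2*I*sqrt(6))**2 = -24)
(-24902/903 + D) + 20867 = (-24902/903 - 24) + 20867 = -46574/903 + 20867 = 18796327/903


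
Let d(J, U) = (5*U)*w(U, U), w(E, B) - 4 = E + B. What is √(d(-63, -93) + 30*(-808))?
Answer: 3*√6710 ≈ 245.74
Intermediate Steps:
w(E, B) = 4 + B + E (w(E, B) = 4 + (E + B) = 4 + (B + E) = 4 + B + E)
d(J, U) = 5*U*(4 + 2*U) (d(J, U) = (5*U)*(4 + U + U) = (5*U)*(4 + 2*U) = 5*U*(4 + 2*U))
√(d(-63, -93) + 30*(-808)) = √(10*(-93)*(2 - 93) + 30*(-808)) = √(10*(-93)*(-91) - 24240) = √(84630 - 24240) = √60390 = 3*√6710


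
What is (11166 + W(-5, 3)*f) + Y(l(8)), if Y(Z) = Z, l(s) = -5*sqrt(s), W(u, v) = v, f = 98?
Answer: 11460 - 10*sqrt(2) ≈ 11446.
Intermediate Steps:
(11166 + W(-5, 3)*f) + Y(l(8)) = (11166 + 3*98) - 10*sqrt(2) = (11166 + 294) - 10*sqrt(2) = 11460 - 10*sqrt(2)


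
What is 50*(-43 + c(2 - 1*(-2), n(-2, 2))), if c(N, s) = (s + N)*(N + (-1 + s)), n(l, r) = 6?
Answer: 2350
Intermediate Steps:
c(N, s) = (N + s)*(-1 + N + s)
50*(-43 + c(2 - 1*(-2), n(-2, 2))) = 50*(-43 + ((2 - 1*(-2))² + 6² - (2 - 1*(-2)) - 1*6 + 2*(2 - 1*(-2))*6)) = 50*(-43 + ((2 + 2)² + 36 - (2 + 2) - 6 + 2*(2 + 2)*6)) = 50*(-43 + (4² + 36 - 1*4 - 6 + 2*4*6)) = 50*(-43 + (16 + 36 - 4 - 6 + 48)) = 50*(-43 + 90) = 50*47 = 2350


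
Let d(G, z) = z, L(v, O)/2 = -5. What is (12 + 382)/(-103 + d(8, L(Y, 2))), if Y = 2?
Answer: -394/113 ≈ -3.4867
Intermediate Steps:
L(v, O) = -10 (L(v, O) = 2*(-5) = -10)
(12 + 382)/(-103 + d(8, L(Y, 2))) = (12 + 382)/(-103 - 10) = 394/(-113) = 394*(-1/113) = -394/113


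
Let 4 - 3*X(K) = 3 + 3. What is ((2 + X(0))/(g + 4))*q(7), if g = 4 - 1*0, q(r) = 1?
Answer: ⅙ ≈ 0.16667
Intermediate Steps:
X(K) = -⅔ (X(K) = 4/3 - (3 + 3)/3 = 4/3 - ⅓*6 = 4/3 - 2 = -⅔)
g = 4 (g = 4 + 0 = 4)
((2 + X(0))/(g + 4))*q(7) = ((2 - ⅔)/(4 + 4))*1 = ((4/3)/8)*1 = ((4/3)*(⅛))*1 = (⅙)*1 = ⅙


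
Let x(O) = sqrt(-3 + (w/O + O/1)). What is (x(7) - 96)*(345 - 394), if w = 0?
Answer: 4606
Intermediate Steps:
x(O) = sqrt(-3 + O) (x(O) = sqrt(-3 + (0/O + O/1)) = sqrt(-3 + (0 + O*1)) = sqrt(-3 + (0 + O)) = sqrt(-3 + O))
(x(7) - 96)*(345 - 394) = (sqrt(-3 + 7) - 96)*(345 - 394) = (sqrt(4) - 96)*(-49) = (2 - 96)*(-49) = -94*(-49) = 4606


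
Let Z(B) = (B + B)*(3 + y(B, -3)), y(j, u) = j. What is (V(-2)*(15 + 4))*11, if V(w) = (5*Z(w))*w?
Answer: 8360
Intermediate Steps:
Z(B) = 2*B*(3 + B) (Z(B) = (B + B)*(3 + B) = (2*B)*(3 + B) = 2*B*(3 + B))
V(w) = 10*w²*(3 + w) (V(w) = (5*(2*w*(3 + w)))*w = (10*w*(3 + w))*w = 10*w²*(3 + w))
(V(-2)*(15 + 4))*11 = ((10*(-2)²*(3 - 2))*(15 + 4))*11 = ((10*4*1)*19)*11 = (40*19)*11 = 760*11 = 8360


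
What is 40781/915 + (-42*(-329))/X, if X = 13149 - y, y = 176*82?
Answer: 39678553/1173945 ≈ 33.799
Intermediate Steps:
y = 14432
X = -1283 (X = 13149 - 1*14432 = 13149 - 14432 = -1283)
40781/915 + (-42*(-329))/X = 40781/915 - 42*(-329)/(-1283) = 40781*(1/915) + 13818*(-1/1283) = 40781/915 - 13818/1283 = 39678553/1173945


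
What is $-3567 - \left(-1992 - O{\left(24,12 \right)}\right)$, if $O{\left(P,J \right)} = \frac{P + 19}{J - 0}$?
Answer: $- \frac{18857}{12} \approx -1571.4$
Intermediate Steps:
$O{\left(P,J \right)} = \frac{19 + P}{J}$ ($O{\left(P,J \right)} = \frac{19 + P}{J + \left(-2 + 2\right)} = \frac{19 + P}{J + 0} = \frac{19 + P}{J}$)
$-3567 - \left(-1992 - O{\left(24,12 \right)}\right) = -3567 + \left(\left(\left(72 \left(-9\right) + \frac{19 + 24}{12}\right) + 613\right) - -2027\right) = -3567 + \left(\left(\left(-648 + \frac{1}{12} \cdot 43\right) + 613\right) + 2027\right) = -3567 + \left(\left(\left(-648 + \frac{43}{12}\right) + 613\right) + 2027\right) = -3567 + \left(\left(- \frac{7733}{12} + 613\right) + 2027\right) = -3567 + \left(- \frac{377}{12} + 2027\right) = -3567 + \frac{23947}{12} = - \frac{18857}{12}$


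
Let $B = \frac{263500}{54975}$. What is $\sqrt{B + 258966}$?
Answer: $\frac{\sqrt{1252279426026}}{2199} \approx 508.89$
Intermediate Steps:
$B = \frac{10540}{2199}$ ($B = 263500 \cdot \frac{1}{54975} = \frac{10540}{2199} \approx 4.7931$)
$\sqrt{B + 258966} = \sqrt{\frac{10540}{2199} + 258966} = \sqrt{\frac{569476774}{2199}} = \frac{\sqrt{1252279426026}}{2199}$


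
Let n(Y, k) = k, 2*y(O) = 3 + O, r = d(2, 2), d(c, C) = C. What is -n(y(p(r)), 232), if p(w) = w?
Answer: -232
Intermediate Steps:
r = 2
y(O) = 3/2 + O/2 (y(O) = (3 + O)/2 = 3/2 + O/2)
-n(y(p(r)), 232) = -1*232 = -232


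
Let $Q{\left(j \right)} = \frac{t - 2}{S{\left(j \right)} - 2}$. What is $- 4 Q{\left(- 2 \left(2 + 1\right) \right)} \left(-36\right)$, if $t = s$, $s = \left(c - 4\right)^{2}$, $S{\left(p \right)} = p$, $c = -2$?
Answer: $-612$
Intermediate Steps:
$s = 36$ ($s = \left(-2 - 4\right)^{2} = \left(-6\right)^{2} = 36$)
$t = 36$
$Q{\left(j \right)} = \frac{34}{-2 + j}$ ($Q{\left(j \right)} = \frac{36 - 2}{j - 2} = \frac{34}{-2 + j}$)
$- 4 Q{\left(- 2 \left(2 + 1\right) \right)} \left(-36\right) = - 4 \frac{34}{-2 - 2 \left(2 + 1\right)} \left(-36\right) = - 4 \frac{34}{-2 - 6} \left(-36\right) = - 4 \frac{34}{-8} \left(-36\right) = - 4 \cdot 34 \left(- \frac{1}{8}\right) \left(-36\right) = \left(-4\right) \left(- \frac{17}{4}\right) \left(-36\right) = 17 \left(-36\right) = -612$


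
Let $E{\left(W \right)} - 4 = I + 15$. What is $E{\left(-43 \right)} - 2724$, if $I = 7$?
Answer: $-2698$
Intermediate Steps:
$E{\left(W \right)} = 26$ ($E{\left(W \right)} = 4 + \left(7 + 15\right) = 4 + 22 = 26$)
$E{\left(-43 \right)} - 2724 = 26 - 2724 = -2698$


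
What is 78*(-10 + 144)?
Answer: 10452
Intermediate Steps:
78*(-10 + 144) = 78*134 = 10452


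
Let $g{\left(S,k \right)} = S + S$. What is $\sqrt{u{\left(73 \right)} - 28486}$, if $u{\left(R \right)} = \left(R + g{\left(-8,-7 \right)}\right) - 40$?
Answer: $7 i \sqrt{581} \approx 168.73 i$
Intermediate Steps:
$g{\left(S,k \right)} = 2 S$
$u{\left(R \right)} = -56 + R$ ($u{\left(R \right)} = \left(R + 2 \left(-8\right)\right) - 40 = \left(R - 16\right) - 40 = \left(-16 + R\right) - 40 = -56 + R$)
$\sqrt{u{\left(73 \right)} - 28486} = \sqrt{\left(-56 + 73\right) - 28486} = \sqrt{17 - 28486} = \sqrt{-28469} = 7 i \sqrt{581}$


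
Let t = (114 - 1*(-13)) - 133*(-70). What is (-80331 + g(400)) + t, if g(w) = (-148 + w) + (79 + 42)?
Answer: -70521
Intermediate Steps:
t = 9437 (t = (114 + 13) + 9310 = 127 + 9310 = 9437)
g(w) = -27 + w (g(w) = (-148 + w) + 121 = -27 + w)
(-80331 + g(400)) + t = (-80331 + (-27 + 400)) + 9437 = (-80331 + 373) + 9437 = -79958 + 9437 = -70521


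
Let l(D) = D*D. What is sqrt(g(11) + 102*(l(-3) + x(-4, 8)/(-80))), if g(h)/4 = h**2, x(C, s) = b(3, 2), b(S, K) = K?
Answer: sqrt(139945)/10 ≈ 37.409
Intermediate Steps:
x(C, s) = 2
l(D) = D**2
g(h) = 4*h**2
sqrt(g(11) + 102*(l(-3) + x(-4, 8)/(-80))) = sqrt(4*11**2 + 102*((-3)**2 + 2/(-80))) = sqrt(4*121 + 102*(9 + 2*(-1/80))) = sqrt(484 + 102*(9 - 1/40)) = sqrt(484 + 102*(359/40)) = sqrt(484 + 18309/20) = sqrt(27989/20) = sqrt(139945)/10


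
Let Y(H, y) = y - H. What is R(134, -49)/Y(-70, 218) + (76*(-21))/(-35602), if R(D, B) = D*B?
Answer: -8332253/366192 ≈ -22.754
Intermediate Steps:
R(D, B) = B*D
R(134, -49)/Y(-70, 218) + (76*(-21))/(-35602) = (-49*134)/(218 - 1*(-70)) + (76*(-21))/(-35602) = -6566/(218 + 70) - 1596*(-1/35602) = -6566/288 + 114/2543 = -6566*1/288 + 114/2543 = -3283/144 + 114/2543 = -8332253/366192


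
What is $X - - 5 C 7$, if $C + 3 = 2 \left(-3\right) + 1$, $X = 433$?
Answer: $153$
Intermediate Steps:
$C = -8$ ($C = -3 + \left(2 \left(-3\right) + 1\right) = -3 + \left(-6 + 1\right) = -3 - 5 = -8$)
$X - - 5 C 7 = 433 - \left(-5\right) \left(-8\right) 7 = 433 - 40 \cdot 7 = 433 - 280 = 153$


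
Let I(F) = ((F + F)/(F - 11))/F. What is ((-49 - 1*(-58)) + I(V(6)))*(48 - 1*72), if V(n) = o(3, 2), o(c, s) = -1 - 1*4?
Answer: -213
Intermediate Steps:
o(c, s) = -5 (o(c, s) = -1 - 4 = -5)
V(n) = -5
I(F) = 2/(-11 + F) (I(F) = ((2*F)/(-11 + F))/F = (2*F/(-11 + F))/F = 2/(-11 + F))
((-49 - 1*(-58)) + I(V(6)))*(48 - 1*72) = ((-49 - 1*(-58)) + 2/(-11 - 5))*(48 - 1*72) = ((-49 + 58) + 2/(-16))*(48 - 72) = (9 + 2*(-1/16))*(-24) = (9 - 1/8)*(-24) = (71/8)*(-24) = -213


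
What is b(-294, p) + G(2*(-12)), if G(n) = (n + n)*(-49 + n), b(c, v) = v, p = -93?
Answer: 3411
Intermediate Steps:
G(n) = 2*n*(-49 + n) (G(n) = (2*n)*(-49 + n) = 2*n*(-49 + n))
b(-294, p) + G(2*(-12)) = -93 + 2*(2*(-12))*(-49 + 2*(-12)) = -93 + 2*(-24)*(-49 - 24) = -93 + 2*(-24)*(-73) = -93 + 3504 = 3411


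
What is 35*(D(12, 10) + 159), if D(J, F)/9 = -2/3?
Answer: 5355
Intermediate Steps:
D(J, F) = -6 (D(J, F) = 9*(-2/3) = 9*(-2*⅓) = 9*(-⅔) = -6)
35*(D(12, 10) + 159) = 35*(-6 + 159) = 35*153 = 5355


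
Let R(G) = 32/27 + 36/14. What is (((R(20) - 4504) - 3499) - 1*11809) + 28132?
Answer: 1573190/189 ≈ 8323.8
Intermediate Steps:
R(G) = 710/189 (R(G) = 32*(1/27) + 36*(1/14) = 32/27 + 18/7 = 710/189)
(((R(20) - 4504) - 3499) - 1*11809) + 28132 = (((710/189 - 4504) - 3499) - 1*11809) + 28132 = ((-850546/189 - 3499) - 11809) + 28132 = (-1511857/189 - 11809) + 28132 = -3743758/189 + 28132 = 1573190/189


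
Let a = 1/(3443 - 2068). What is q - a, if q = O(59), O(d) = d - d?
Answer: -1/1375 ≈ -0.00072727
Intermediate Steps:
O(d) = 0
q = 0
a = 1/1375 ≈ 0.00072727
q - a = 0 - 1*1/1375 = 0 - 1/1375 = -1/1375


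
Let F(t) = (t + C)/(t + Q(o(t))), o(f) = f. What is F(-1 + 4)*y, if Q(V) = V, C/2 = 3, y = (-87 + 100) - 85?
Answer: -108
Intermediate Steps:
y = -72 (y = 13 - 85 = -72)
C = 6 (C = 2*3 = 6)
F(t) = (6 + t)/(2*t) (F(t) = (t + 6)/(t + t) = (6 + t)/((2*t)) = (6 + t)*(1/(2*t)) = (6 + t)/(2*t))
F(-1 + 4)*y = ((6 + (-1 + 4))/(2*(-1 + 4)))*(-72) = ((½)*(6 + 3)/3)*(-72) = ((½)*(⅓)*9)*(-72) = (3/2)*(-72) = -108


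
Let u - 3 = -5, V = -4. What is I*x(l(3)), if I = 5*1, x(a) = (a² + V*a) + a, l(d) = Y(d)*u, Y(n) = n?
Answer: 270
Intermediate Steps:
u = -2 (u = 3 - 5 = -2)
l(d) = -2*d (l(d) = d*(-2) = -2*d)
x(a) = a² - 3*a (x(a) = (a² - 4*a) + a = a² - 3*a)
I = 5
I*x(l(3)) = 5*((-2*3)*(-3 - 2*3)) = 5*(-6*(-3 - 6)) = 5*(-6*(-9)) = 5*54 = 270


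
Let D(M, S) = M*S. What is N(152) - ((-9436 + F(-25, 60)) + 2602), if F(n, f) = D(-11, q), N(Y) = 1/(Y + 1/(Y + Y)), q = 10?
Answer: 320875600/46209 ≈ 6944.0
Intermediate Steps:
N(Y) = 1/(Y + 1/(2*Y))
F(n, f) = -110 (F(n, f) = -11*10 = -110)
N(152) - ((-9436 + F(-25, 60)) + 2602) = 2*152/(1 + 2*152**2) - ((-9436 - 110) + 2602) = 2*152/(1 + 2*23104) - (-9546 + 2602) = 2*152/(1 + 46208) - 1*(-6944) = 2*152/46209 + 6944 = 2*152*(1/46209) + 6944 = 304/46209 + 6944 = 320875600/46209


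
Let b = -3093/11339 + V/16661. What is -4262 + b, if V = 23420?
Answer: -804959087791/188919079 ≈ -4260.9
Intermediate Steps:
b = 214026907/188919079 (b = -3093/11339 + 23420/16661 = 214026907/188919079 ≈ 1.1329)
-4262 + b = -4262 + 214026907/188919079 = -804959087791/188919079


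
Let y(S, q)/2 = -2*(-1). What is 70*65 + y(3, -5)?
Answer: 4554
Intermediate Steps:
y(S, q) = 4 (y(S, q) = 2*(-2*(-1)) = 2*2 = 4)
70*65 + y(3, -5) = 70*65 + 4 = 4550 + 4 = 4554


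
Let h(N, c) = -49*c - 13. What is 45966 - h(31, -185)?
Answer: 36914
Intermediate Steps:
h(N, c) = -13 - 49*c
45966 - h(31, -185) = 45966 - (-13 - 49*(-185)) = 45966 - (-13 + 9065) = 45966 - 1*9052 = 45966 - 9052 = 36914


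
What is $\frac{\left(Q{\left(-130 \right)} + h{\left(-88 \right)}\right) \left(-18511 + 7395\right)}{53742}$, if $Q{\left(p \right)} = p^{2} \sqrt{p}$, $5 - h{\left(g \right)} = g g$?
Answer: $\frac{43013362}{26871} - \frac{555800 i \sqrt{130}}{159} \approx 1600.7 - 39856.0 i$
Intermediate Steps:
$h{\left(g \right)} = 5 - g^{2}$ ($h{\left(g \right)} = 5 - g g = 5 - g^{2}$)
$Q{\left(p \right)} = p^{\frac{5}{2}}$
$\frac{\left(Q{\left(-130 \right)} + h{\left(-88 \right)}\right) \left(-18511 + 7395\right)}{53742} = \frac{\left(\left(-130\right)^{\frac{5}{2}} + \left(5 - \left(-88\right)^{2}\right)\right) \left(-18511 + 7395\right)}{53742} = \left(16900 i \sqrt{130} + \left(5 - 7744\right)\right) \left(-11116\right) \frac{1}{53742} = \left(16900 i \sqrt{130} - 7739\right) \left(-11116\right) \frac{1}{53742} = \left(-7739 + 16900 i \sqrt{130}\right) \left(-11116\right) \frac{1}{53742} = \left(86026724 - 187860400 i \sqrt{130}\right) \frac{1}{53742} = \frac{43013362}{26871} - \frac{555800 i \sqrt{130}}{159}$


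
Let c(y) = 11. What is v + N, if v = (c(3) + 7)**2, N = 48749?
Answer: 49073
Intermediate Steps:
v = 324 (v = (11 + 7)**2 = 18**2 = 324)
v + N = 324 + 48749 = 49073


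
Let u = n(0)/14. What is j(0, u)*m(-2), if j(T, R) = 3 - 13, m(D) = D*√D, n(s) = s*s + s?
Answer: 20*I*√2 ≈ 28.284*I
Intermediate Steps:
n(s) = s + s² (n(s) = s² + s = s + s²)
u = 0 (u = (0*(1 + 0))/14 = (0*1)*(1/14) = 0*(1/14) = 0)
m(D) = D^(3/2)
j(T, R) = -10
j(0, u)*m(-2) = -(-20)*I*√2 = 20*I*√2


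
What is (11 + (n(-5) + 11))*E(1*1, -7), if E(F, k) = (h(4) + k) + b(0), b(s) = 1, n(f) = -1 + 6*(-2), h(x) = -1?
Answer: -63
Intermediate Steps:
n(f) = -13 (n(f) = -1 - 12 = -13)
E(F, k) = k (E(F, k) = (-1 + k) + 1 = k)
(11 + (n(-5) + 11))*E(1*1, -7) = (11 + (-13 + 11))*(-7) = (11 - 2)*(-7) = 9*(-7) = -63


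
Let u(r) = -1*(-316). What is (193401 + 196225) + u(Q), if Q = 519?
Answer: 389942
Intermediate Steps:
u(r) = 316
(193401 + 196225) + u(Q) = (193401 + 196225) + 316 = 389626 + 316 = 389942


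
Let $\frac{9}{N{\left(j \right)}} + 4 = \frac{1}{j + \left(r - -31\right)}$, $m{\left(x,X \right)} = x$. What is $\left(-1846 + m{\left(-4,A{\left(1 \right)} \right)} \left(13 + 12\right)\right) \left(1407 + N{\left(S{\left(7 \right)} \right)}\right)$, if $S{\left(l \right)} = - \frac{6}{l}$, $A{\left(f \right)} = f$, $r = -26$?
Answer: $- \frac{297936492}{109} \approx -2.7334 \cdot 10^{6}$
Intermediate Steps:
$N{\left(j \right)} = \frac{9}{-4 + \frac{1}{5 + j}}$ ($N{\left(j \right)} = \frac{9}{-4 + \frac{1}{j - -5}} = \frac{9}{-4 + \frac{1}{j + \left(-26 + 31\right)}} = \frac{9}{-4 + \frac{1}{j + 5}} = \frac{9}{-4 + \frac{1}{5 + j}}$)
$\left(-1846 + m{\left(-4,A{\left(1 \right)} \right)} \left(13 + 12\right)\right) \left(1407 + N{\left(S{\left(7 \right)} \right)}\right) = \left(-1846 - 4 \left(13 + 12\right)\right) \left(1407 + \frac{9 \left(-5 - - \frac{6}{7}\right)}{19 + 4 \left(- \frac{6}{7}\right)}\right) = \left(-1846 - 100\right) \left(1407 + \frac{9 \left(-5 - \left(-6\right) \frac{1}{7}\right)}{19 + 4 \left(\left(-6\right) \frac{1}{7}\right)}\right) = \left(-1846 - 100\right) \left(1407 + \frac{9 \left(-5 - - \frac{6}{7}\right)}{19 + 4 \left(- \frac{6}{7}\right)}\right) = - 1946 \left(1407 + \frac{9 \left(-5 + \frac{6}{7}\right)}{19 - \frac{24}{7}}\right) = - 1946 \left(1407 + 9 \frac{1}{\frac{109}{7}} \left(- \frac{29}{7}\right)\right) = - 1946 \left(1407 + 9 \cdot \frac{7}{109} \left(- \frac{29}{7}\right)\right) = - 1946 \left(1407 - \frac{261}{109}\right) = \left(-1946\right) \frac{153102}{109} = - \frac{297936492}{109}$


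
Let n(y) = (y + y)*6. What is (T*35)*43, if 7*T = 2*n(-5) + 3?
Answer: -25155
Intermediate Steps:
n(y) = 12*y (n(y) = (2*y)*6 = 12*y)
T = -117/7 (T = (2*(12*(-5)) + 3)/7 = (2*(-60) + 3)/7 = (-120 + 3)/7 = (⅐)*(-117) = -117/7 ≈ -16.714)
(T*35)*43 = -117/7*35*43 = -585*43 = -25155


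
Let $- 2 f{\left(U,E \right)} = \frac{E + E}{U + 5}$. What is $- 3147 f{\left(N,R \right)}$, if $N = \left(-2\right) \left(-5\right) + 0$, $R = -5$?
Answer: $-1049$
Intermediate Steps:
$N = 10$ ($N = 10 + 0 = 10$)
$f{\left(U,E \right)} = - \frac{E}{5 + U}$ ($f{\left(U,E \right)} = - \frac{\left(E + E\right) \frac{1}{U + 5}}{2} = - \frac{2 E \frac{1}{5 + U}}{2} = - \frac{E}{5 + U}$)
$- 3147 f{\left(N,R \right)} = - 3147 \left(\left(-1\right) \left(-5\right) \frac{1}{5 + 10}\right) = - 3147 \left(\left(-1\right) \left(-5\right) \frac{1}{15}\right) = \left(-3147\right) \frac{1}{3} = -1049$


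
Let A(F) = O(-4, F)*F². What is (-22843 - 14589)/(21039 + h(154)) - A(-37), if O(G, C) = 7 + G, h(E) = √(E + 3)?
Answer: -454676849949/110659841 + 9358*√157/110659841 ≈ -4108.8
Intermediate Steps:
h(E) = √(3 + E)
A(F) = 3*F² (A(F) = (7 - 4)*F² = 3*F²)
(-22843 - 14589)/(21039 + h(154)) - A(-37) = (-22843 - 14589)/(21039 + √(3 + 154)) - 3*(-37)² = -37432/(21039 + √157) - 3*1369 = -37432/(21039 + √157) - 1*4107 = -37432/(21039 + √157) - 4107 = -4107 - 37432/(21039 + √157)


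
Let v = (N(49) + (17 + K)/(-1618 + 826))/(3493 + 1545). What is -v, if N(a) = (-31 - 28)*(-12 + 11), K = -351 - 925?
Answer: -47987/3990096 ≈ -0.012027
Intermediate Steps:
K = -1276
N(a) = 59 (N(a) = -59*(-1) = 59)
v = 47987/3990096 (v = (59 + (17 - 1276)/(-1618 + 826))/(3493 + 1545) = (59 - 1259/(-792))/5038 = (59 - 1259*(-1/792))*(1/5038) = (59 + 1259/792)*(1/5038) = (47987/792)*(1/5038) = 47987/3990096 ≈ 0.012027)
-v = -1*47987/3990096 = -47987/3990096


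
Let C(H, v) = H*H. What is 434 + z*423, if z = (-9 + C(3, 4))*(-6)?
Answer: 434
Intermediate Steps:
C(H, v) = H²
z = 0 (z = (-9 + 3²)*(-6) = (-9 + 9)*(-6) = 0*(-6) = 0)
434 + z*423 = 434 + 0*423 = 434 + 0 = 434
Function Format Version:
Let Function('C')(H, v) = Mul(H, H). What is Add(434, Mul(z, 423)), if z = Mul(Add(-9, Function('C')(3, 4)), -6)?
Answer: 434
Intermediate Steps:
Function('C')(H, v) = Pow(H, 2)
z = 0 (z = Mul(Add(-9, Pow(3, 2)), -6) = Mul(Add(-9, 9), -6) = Mul(0, -6) = 0)
Add(434, Mul(z, 423)) = Add(434, Mul(0, 423)) = Add(434, 0) = 434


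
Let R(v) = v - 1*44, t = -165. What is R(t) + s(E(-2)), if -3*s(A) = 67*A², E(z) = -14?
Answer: -13759/3 ≈ -4586.3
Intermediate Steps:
s(A) = -67*A²/3
R(v) = -44 + v (R(v) = v - 44 = -44 + v)
R(t) + s(E(-2)) = (-44 - 165) - 67/3*(-14)² = -209 - 67/3*196 = -209 - 13132/3 = -13759/3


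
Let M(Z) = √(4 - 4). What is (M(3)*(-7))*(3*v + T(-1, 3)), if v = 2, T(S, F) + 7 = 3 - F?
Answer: 0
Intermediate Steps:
T(S, F) = -4 - F (T(S, F) = -7 + (3 - F) = -4 - F)
M(Z) = 0 (M(Z) = √0 = 0)
(M(3)*(-7))*(3*v + T(-1, 3)) = (0*(-7))*(3*2 + (-4 - 1*3)) = 0*(6 + (-4 - 3)) = 0*(6 - 7) = 0*(-1) = 0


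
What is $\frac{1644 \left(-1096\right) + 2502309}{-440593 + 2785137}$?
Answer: $\frac{17085}{57184} \approx 0.29877$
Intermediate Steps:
$\frac{1644 \left(-1096\right) + 2502309}{-440593 + 2785137} = \frac{-1801824 + 2502309}{2344544} = 700485 \cdot \frac{1}{2344544} = \frac{17085}{57184}$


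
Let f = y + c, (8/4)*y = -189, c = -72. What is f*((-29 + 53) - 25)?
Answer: 333/2 ≈ 166.50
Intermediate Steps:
y = -189/2 (y = (½)*(-189) = -189/2 ≈ -94.500)
f = -333/2 (f = -189/2 - 72 = -333/2 ≈ -166.50)
f*((-29 + 53) - 25) = -333*((-29 + 53) - 25)/2 = -333*(24 - 25)/2 = -333/2*(-1) = 333/2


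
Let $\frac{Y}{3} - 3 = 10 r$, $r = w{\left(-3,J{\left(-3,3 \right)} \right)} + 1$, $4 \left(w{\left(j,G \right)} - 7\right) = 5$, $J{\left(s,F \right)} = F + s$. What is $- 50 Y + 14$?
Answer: $-14311$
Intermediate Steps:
$w{\left(j,G \right)} = \frac{33}{4}$ ($w{\left(j,G \right)} = 7 + \frac{1}{4} \cdot 5 = 7 + \frac{5}{4} = \frac{33}{4}$)
$r = \frac{37}{4}$ ($r = \frac{33}{4} + 1 = \frac{37}{4} \approx 9.25$)
$Y = \frac{573}{2}$ ($Y = 9 + 3 \cdot 10 \cdot \frac{37}{4} = 9 + 3 \cdot \frac{185}{2} = 9 + \frac{555}{2} = \frac{573}{2} \approx 286.5$)
$- 50 Y + 14 = \left(-50\right) \frac{573}{2} + 14 = -14325 + 14 = -14311$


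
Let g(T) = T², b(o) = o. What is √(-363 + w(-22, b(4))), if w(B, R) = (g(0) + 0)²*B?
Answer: 11*I*√3 ≈ 19.053*I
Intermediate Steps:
w(B, R) = 0 (w(B, R) = (0² + 0)²*B = (0 + 0)²*B = 0²*B = 0*B = 0)
√(-363 + w(-22, b(4))) = √(-363 + 0) = √(-363) = 11*I*√3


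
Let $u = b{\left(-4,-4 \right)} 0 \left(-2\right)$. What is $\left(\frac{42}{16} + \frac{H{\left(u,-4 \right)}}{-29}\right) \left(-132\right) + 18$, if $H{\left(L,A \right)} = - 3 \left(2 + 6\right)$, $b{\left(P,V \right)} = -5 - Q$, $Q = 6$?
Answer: $- \frac{25389}{58} \approx -437.74$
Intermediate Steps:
$b{\left(P,V \right)} = -11$ ($b{\left(P,V \right)} = -5 - 6 = -11$)
$u = 0$ ($u = \left(-11\right) 0 \left(-2\right) = 0 \left(-2\right) = 0$)
$H{\left(L,A \right)} = -24$ ($H{\left(L,A \right)} = \left(-3\right) 8 = -24$)
$\left(\frac{42}{16} + \frac{H{\left(u,-4 \right)}}{-29}\right) \left(-132\right) + 18 = \left(\frac{42}{16} - \frac{24}{-29}\right) \left(-132\right) + 18 = \left(42 \cdot \frac{1}{16} - - \frac{24}{29}\right) \left(-132\right) + 18 = \left(\frac{21}{8} + \frac{24}{29}\right) \left(-132\right) + 18 = \frac{801}{232} \left(-132\right) + 18 = - \frac{26433}{58} + 18 = - \frac{25389}{58}$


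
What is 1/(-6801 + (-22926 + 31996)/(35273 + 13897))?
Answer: -4917/33439610 ≈ -0.00014704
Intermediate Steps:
1/(-6801 + (-22926 + 31996)/(35273 + 13897)) = 1/(-6801 + 9070/49170) = 1/(-6801 + 9070*(1/49170)) = 1/(-6801 + 907/4917) = 1/(-33439610/4917) = -4917/33439610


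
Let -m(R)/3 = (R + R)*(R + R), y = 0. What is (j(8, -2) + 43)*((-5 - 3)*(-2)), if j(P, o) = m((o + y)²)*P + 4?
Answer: -23824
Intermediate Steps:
m(R) = -12*R² (m(R) = -3*(R + R)*(R + R) = -3*2*R*2*R = -12*R²)
j(P, o) = 4 - 12*P*o⁴ (j(P, o) = (-12*(o + 0)⁴)*P + 4 = (-12*o⁴)*P + 4 = -12*P*o⁴ + 4 = 4 - 12*P*o⁴)
(j(8, -2) + 43)*((-5 - 3)*(-2)) = ((4 - 12*8*(-2)⁴) + 43)*((-5 - 3)*(-2)) = ((4 - 12*8*16) + 43)*(-8*(-2)) = ((4 - 1536) + 43)*16 = (-1532 + 43)*16 = -1489*16 = -23824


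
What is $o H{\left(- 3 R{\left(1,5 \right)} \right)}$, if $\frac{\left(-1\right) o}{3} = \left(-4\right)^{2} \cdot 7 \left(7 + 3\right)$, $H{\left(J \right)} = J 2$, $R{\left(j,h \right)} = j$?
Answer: $20160$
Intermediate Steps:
$H{\left(J \right)} = 2 J$
$o = -3360$ ($o = - 3 \left(-4\right)^{2} \cdot 7 \left(7 + 3\right) = - 3 \cdot 16 \cdot 7 \cdot 10 = - 3 \cdot 16 \cdot 70 = \left(-3\right) 1120 = -3360$)
$o H{\left(- 3 R{\left(1,5 \right)} \right)} = - 3360 \cdot 2 \left(\left(-3\right) 1\right) = - 3360 \cdot 2 \left(-3\right) = \left(-3360\right) \left(-6\right) = 20160$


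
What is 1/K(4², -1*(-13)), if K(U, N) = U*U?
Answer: 1/256 ≈ 0.0039063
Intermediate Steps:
K(U, N) = U²
1/K(4², -1*(-13)) = 1/((4²)²) = 1/(16²) = 1/256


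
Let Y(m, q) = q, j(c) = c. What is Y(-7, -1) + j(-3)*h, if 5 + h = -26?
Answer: 92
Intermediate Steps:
h = -31 (h = -5 - 26 = -31)
Y(-7, -1) + j(-3)*h = -1 - 3*(-31) = -1 + 93 = 92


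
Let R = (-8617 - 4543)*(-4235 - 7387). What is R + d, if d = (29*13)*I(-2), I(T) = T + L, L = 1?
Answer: 152945143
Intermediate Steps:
I(T) = 1 + T (I(T) = T + 1 = 1 + T)
d = -377 (d = (29*13)*(1 - 2) = 377*(-1) = -377)
R = 152945520 (R = -13160*(-11622) = 152945520)
R + d = 152945520 - 377 = 152945143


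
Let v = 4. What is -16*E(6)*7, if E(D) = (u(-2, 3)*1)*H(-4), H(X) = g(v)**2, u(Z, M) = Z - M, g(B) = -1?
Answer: 560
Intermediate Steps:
H(X) = 1 (H(X) = (-1)**2 = 1)
E(D) = -5 (E(D) = ((-2 - 1*3)*1)*1 = ((-2 - 3)*1)*1 = -5*1*1 = -5*1 = -5)
-16*E(6)*7 = -16*(-5)*7 = 80*7 = 560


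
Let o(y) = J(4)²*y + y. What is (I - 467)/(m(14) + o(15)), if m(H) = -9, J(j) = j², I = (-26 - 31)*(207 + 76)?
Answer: -8299/1923 ≈ -4.3157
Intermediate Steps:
I = -16131 (I = -57*283 = -16131)
o(y) = 257*y (o(y) = (4²)²*y + y = 16²*y + y = 256*y + y = 257*y)
(I - 467)/(m(14) + o(15)) = (-16131 - 467)/(-9 + 257*15) = -16598/(-9 + 3855) = -16598/3846 = -16598*1/3846 = -8299/1923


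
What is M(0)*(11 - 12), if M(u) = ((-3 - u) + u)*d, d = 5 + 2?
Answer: 21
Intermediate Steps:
d = 7
M(u) = -21 (M(u) = ((-3 - u) + u)*7 = -3*7 = -21)
M(0)*(11 - 12) = -21*(11 - 12) = -21*(-1) = 21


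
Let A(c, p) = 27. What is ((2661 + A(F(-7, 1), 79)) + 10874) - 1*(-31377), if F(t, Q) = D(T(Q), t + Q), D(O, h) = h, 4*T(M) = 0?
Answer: 44939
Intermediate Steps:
T(M) = 0 (T(M) = (1/4)*0 = 0)
F(t, Q) = Q + t (F(t, Q) = t + Q = Q + t)
((2661 + A(F(-7, 1), 79)) + 10874) - 1*(-31377) = ((2661 + 27) + 10874) - 1*(-31377) = (2688 + 10874) + 31377 = 13562 + 31377 = 44939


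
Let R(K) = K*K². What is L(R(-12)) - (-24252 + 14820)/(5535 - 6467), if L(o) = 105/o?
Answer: -1366363/134208 ≈ -10.181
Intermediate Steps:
R(K) = K³
L(R(-12)) - (-24252 + 14820)/(5535 - 6467) = 105/((-12)³) - (-24252 + 14820)/(5535 - 6467) = 105/(-1728) - (-9432)/(-932) = 105*(-1/1728) - (-9432)*(-1)/932 = -35/576 - 1*2358/233 = -35/576 - 2358/233 = -1366363/134208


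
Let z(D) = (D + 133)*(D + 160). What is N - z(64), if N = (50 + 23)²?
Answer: -38799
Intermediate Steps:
N = 5329 (N = 73² = 5329)
z(D) = (133 + D)*(160 + D)
N - z(64) = 5329 - (21280 + 64² + 293*64) = 5329 - (21280 + 4096 + 18752) = 5329 - 1*44128 = 5329 - 44128 = -38799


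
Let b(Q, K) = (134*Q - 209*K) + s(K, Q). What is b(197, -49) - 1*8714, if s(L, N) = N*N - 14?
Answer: 66720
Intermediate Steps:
s(L, N) = -14 + N² (s(L, N) = N² - 14 = -14 + N²)
b(Q, K) = -14 + Q² - 209*K + 134*Q (b(Q, K) = (134*Q - 209*K) + (-14 + Q²) = (-209*K + 134*Q) + (-14 + Q²) = -14 + Q² - 209*K + 134*Q)
b(197, -49) - 1*8714 = (-14 + 197² - 209*(-49) + 134*197) - 1*8714 = (-14 + 38809 + 10241 + 26398) - 8714 = 75434 - 8714 = 66720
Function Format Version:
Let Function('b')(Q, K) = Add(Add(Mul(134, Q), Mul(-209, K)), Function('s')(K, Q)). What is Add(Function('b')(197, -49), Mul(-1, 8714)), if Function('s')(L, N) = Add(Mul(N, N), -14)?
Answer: 66720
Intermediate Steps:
Function('s')(L, N) = Add(-14, Pow(N, 2)) (Function('s')(L, N) = Add(Pow(N, 2), -14) = Add(-14, Pow(N, 2)))
Function('b')(Q, K) = Add(-14, Pow(Q, 2), Mul(-209, K), Mul(134, Q)) (Function('b')(Q, K) = Add(Add(Mul(134, Q), Mul(-209, K)), Add(-14, Pow(Q, 2))) = Add(Add(Mul(-209, K), Mul(134, Q)), Add(-14, Pow(Q, 2))) = Add(-14, Pow(Q, 2), Mul(-209, K), Mul(134, Q)))
Add(Function('b')(197, -49), Mul(-1, 8714)) = Add(Add(-14, Pow(197, 2), Mul(-209, -49), Mul(134, 197)), Mul(-1, 8714)) = Add(Add(-14, 38809, 10241, 26398), -8714) = Add(75434, -8714) = 66720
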